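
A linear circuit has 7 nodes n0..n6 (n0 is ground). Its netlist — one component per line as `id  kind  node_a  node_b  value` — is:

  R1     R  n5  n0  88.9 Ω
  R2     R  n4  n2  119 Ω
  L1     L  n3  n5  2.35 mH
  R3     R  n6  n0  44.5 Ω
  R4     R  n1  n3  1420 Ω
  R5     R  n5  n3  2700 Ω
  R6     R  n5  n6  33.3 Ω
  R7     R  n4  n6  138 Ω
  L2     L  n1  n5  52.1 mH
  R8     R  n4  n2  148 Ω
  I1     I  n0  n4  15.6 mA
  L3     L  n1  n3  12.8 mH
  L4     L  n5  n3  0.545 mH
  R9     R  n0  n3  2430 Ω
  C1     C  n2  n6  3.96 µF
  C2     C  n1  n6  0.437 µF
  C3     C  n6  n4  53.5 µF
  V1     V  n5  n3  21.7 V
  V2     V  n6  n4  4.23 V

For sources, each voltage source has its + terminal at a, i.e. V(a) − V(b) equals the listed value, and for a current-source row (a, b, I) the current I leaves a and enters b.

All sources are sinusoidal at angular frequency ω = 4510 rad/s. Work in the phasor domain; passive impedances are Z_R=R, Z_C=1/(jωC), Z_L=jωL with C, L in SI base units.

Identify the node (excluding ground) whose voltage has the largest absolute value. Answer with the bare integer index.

Element admittances at ω=4510 rad/s:
  Y(R1) = 0.01125+0.000j S between n5,n0
  Y(R2) = 0.008403+0.000j S between n4,n2
  Y(L1) = 0.000-0.09435j S between n3,n5
  Y(R3) = 0.02247+0.000j S between n6,n0
  Y(R4) = 0.0007042+0.000j S between n1,n3
  Y(R5) = 0.0003704+0.000j S between n5,n3
  Y(R6) = 0.03003+0.000j S between n5,n6
  Y(R7) = 0.007246+0.000j S between n4,n6
  Y(L2) = 0.000-0.004256j S between n1,n5
  Y(R8) = 0.006757+0.000j S between n4,n2
  I1: injects 0.0156 A into n4 (from n0)
  Y(L3) = 0.000-0.01732j S between n1,n3
  Y(L4) = 0.000-0.4068j S between n5,n3
  Y(R9) = 0.0004115+0.000j S between n0,n3
  Y(C1) = 0.000+0.01786j S between n2,n6
  Y(C2) = 0.000+0.001971j S between n1,n6
  Y(C3) = 0.000+0.2413j S between n6,n4
  V1: constraint V(n5)−V(n3) = 21.7
  V2: constraint V(n6)−V(n4) = 4.23
Assemble and solve the 8×8 MNA system:
  V(n1)=-18.40+0.6664j  V(n2)=-1.076+1.746j  V(n3)=-20.94+0.6572j  V(n4)=-3.534-0.3410j  V(n5)=0.7630+0.6572j  V(n6)=0.6957-0.3410j
  i(V1)=-0.01860+10.92j  i(V2)=-0.08352-1.052j

3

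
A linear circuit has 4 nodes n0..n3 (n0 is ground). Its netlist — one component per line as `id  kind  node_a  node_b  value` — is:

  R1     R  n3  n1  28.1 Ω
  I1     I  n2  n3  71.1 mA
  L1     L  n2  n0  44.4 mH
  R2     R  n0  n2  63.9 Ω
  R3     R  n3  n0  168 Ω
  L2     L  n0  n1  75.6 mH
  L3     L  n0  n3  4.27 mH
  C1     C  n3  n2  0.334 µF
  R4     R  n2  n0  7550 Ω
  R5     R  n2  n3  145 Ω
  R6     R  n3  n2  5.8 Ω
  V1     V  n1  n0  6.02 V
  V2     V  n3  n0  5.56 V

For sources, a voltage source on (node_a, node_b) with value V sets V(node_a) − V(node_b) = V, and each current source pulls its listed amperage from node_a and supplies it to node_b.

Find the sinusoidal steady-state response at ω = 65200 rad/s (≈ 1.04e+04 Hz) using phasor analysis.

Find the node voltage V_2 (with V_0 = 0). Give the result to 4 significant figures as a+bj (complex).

4.757+0.09810j V

MNA unknowns: 3 node voltages V₁..V_3 plus 2 source currents (V1, V2)
R1: Y=0.03559+0.000j on G[3,1]
I1: z[2]−=0.0711, z[3]+=0.0711
L1: Y=0.000-0.0003454j on G[2,0]
R2: Y=0.01565+0.000j on G[0,2]
R3: Y=0.005952+0.000j on G[3,0]
L2: Y=0.000-0.0002029j on G[0,1]
L3: Y=0.000-0.003592j on G[0,3]
C1: Y=0.000+0.02178j on G[3,2]
R4: Y=0.0001325+0.000j on G[2,0]
R5: Y=0.006897+0.000j on G[2,3]
R6: Y=0.1724+0.000j on G[3,2]
V1: row V1−V0=6.02, i_V1 at 1,0
V2: row V3−V0=5.56, i_V2 at 3,0
solve → V1=6.020+0.000j, V2=4.757+0.09810j, V3=5.560+0.000j
aux → i_V1=-0.01637+0.001221j, i_V2=-0.09183+0.02007j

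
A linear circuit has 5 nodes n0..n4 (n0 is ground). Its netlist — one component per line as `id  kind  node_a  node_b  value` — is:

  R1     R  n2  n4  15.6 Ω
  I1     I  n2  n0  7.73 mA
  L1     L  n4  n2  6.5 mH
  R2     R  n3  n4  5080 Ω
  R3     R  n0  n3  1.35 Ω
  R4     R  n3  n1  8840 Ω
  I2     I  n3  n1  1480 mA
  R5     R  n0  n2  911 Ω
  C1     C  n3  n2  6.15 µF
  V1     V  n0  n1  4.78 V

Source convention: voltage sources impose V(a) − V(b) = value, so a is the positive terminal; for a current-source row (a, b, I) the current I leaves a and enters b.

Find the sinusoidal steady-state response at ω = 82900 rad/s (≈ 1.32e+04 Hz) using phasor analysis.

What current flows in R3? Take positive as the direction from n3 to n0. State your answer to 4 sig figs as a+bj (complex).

Apply KCL at each of the 4 non-ground nodes and solve the resulting linear system.
Node n1: branches {R4, I2, V1} → V_1 = -4.780+0.000j
Node n2: branches {R1, I1, L1, R5, C1} → V_2 = -2.006+0.01083j
Node n3: branches {R2, R3, R4, I2, C1} → V_3 = -2.006-1.604e-05j
Node n4: branches {R1, L1, R2} → V_4 = -2.006+0.01079j
Source currents: i(V1)=-1.480+1.815e-09j

-1.486-1.188e-05j A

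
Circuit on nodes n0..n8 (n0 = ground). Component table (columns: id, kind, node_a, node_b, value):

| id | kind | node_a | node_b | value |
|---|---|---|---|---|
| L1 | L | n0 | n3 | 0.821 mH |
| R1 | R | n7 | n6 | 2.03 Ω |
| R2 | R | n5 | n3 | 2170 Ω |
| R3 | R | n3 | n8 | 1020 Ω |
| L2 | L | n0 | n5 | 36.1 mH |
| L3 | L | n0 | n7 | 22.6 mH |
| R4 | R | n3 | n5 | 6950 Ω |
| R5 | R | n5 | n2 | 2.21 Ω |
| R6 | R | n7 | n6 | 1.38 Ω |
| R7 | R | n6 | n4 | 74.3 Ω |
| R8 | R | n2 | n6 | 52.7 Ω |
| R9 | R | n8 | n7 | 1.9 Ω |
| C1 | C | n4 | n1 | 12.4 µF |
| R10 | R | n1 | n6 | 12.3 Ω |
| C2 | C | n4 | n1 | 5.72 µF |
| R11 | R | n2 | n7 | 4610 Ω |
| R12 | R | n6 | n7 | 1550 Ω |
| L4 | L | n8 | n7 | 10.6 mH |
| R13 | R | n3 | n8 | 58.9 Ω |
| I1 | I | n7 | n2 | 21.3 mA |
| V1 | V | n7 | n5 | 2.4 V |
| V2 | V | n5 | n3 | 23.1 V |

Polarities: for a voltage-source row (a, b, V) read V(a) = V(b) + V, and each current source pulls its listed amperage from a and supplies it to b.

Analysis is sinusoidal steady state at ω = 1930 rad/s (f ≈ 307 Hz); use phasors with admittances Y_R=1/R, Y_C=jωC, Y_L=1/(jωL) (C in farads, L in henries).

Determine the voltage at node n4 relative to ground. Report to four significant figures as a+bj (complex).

24.09+0.000j V

Apply KCL at each of the 8 non-ground nodes and solve the resulting linear system.
Node n1: branches {C1, R10, C2} → V_1 = 24.09+0.000j
Node n2: branches {R5, R8, R11, I1} → V_2 = 21.87+0.000j
Node n3: branches {L1, R2, R3, R4, R13, V2} → V_3 = -1.371+0.000j
Node n4: branches {R7, C1, C2} → V_4 = 24.09+0.000j
Node n5: branches {R2, L2, R4, R5, V1, V2} → V_5 = 21.73+0.000j
Node n6: branches {R1, R6, R7, R8, R10, R12} → V_6 = 24.09+0.000j
Node n7: branches {R1, L3, R6, R9, R11, R12, L4, I1, V1} → V_7 = 24.13+0.000j
Node n8: branches {R3, R9, L4, R13} → V_8 = 23.29-0.07496j
Source currents: i(V1)=-0.5069+0.5545j, i(V2)=-0.4569+0.8664j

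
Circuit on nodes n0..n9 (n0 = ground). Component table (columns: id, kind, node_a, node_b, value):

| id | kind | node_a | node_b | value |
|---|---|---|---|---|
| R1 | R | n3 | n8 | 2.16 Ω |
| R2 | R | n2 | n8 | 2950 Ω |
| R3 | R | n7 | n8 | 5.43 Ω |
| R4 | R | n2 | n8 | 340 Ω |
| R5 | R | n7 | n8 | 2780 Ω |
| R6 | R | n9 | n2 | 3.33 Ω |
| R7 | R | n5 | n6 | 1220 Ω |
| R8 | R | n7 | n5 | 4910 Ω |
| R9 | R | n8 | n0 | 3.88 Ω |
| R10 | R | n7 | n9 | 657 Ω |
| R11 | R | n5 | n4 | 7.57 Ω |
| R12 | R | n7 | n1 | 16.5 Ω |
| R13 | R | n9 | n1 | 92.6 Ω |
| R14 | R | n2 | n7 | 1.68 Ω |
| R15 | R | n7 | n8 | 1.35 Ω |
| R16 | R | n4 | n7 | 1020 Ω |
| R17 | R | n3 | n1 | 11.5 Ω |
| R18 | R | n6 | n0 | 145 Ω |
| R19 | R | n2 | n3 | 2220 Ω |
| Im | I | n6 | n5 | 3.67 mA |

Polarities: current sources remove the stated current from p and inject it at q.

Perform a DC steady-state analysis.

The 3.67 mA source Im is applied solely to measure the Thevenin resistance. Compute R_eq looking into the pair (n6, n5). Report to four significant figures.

MNA unknowns: 9 node voltages V₁..V_9
R1: Y=0.4630 on G[3,8]
R2: Y=0.0003390 on G[2,8]
R3: Y=0.1842 on G[7,8]
R4: Y=0.002941 on G[2,8]
R5: Y=0.0003597 on G[7,8]
R6: Y=0.3003 on G[9,2]
R7: Y=0.0008197 on G[5,6]
R8: Y=0.0002037 on G[7,5]
R9: Y=0.2577 on G[8,0]
R10: Y=0.001522 on G[7,9]
R11: Y=0.1321 on G[5,4]
R12: Y=0.06061 on G[7,1]
R13: Y=0.01080 on G[9,1]
R14: Y=0.5952 on G[2,7]
R15: Y=0.7407 on G[7,8]
R16: Y=0.0009804 on G[4,7]
R17: Y=0.08696 on G[3,1]
R18: Y=0.006897 on G[6,0]
R19: Y=0.0004505 on G[2,3]
Im: z[6]−=0.00367, z[5]+=0.00367
solve → V1=0.008855, V2=0.009887, V3=0.007991, V4=1.711, V5=1.724, V6=-0.2925, V7=0.009917, V8=0.007827, V9=0.009851

R_eq = 549.4 Ω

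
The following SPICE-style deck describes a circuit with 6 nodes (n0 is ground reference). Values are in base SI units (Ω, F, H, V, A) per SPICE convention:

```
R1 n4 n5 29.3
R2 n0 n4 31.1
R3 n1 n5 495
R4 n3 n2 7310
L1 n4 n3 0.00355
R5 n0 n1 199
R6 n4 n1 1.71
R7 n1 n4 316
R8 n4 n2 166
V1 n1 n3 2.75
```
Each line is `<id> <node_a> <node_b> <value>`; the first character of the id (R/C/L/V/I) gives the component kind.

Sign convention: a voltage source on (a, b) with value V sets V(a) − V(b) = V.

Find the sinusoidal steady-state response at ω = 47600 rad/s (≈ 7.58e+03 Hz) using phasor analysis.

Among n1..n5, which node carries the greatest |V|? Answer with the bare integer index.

3

Element admittances at ω=47600 rad/s:
  Y(R1) = 0.03413+0.000j S between n4,n5
  Y(R2) = 0.03215+0.000j S between n0,n4
  Y(R3) = 0.002020+0.000j S between n1,n5
  Y(R4) = 0.0001368+0.000j S between n3,n2
  Y(L1) = 0.000-0.005918j S between n4,n3
  Y(R5) = 0.005025+0.000j S between n0,n1
  Y(R6) = 0.5848+0.000j S between n4,n1
  Y(R7) = 0.003165+0.000j S between n1,n4
  Y(R8) = 0.006024+0.000j S between n4,n2
  V1: constraint V(n1)−V(n3) = 2.75
Assemble and solve the 6×6 MNA system:
  V(n1)=0.0007710-0.02367j  V(n2)=-0.06116+0.003092j  V(n3)=-2.749-0.02367j  V(n4)=-0.0001205+0.003700j  V(n5)=-7.067e-05+0.002170j
  i(V1)=-0.0005297+0.01627j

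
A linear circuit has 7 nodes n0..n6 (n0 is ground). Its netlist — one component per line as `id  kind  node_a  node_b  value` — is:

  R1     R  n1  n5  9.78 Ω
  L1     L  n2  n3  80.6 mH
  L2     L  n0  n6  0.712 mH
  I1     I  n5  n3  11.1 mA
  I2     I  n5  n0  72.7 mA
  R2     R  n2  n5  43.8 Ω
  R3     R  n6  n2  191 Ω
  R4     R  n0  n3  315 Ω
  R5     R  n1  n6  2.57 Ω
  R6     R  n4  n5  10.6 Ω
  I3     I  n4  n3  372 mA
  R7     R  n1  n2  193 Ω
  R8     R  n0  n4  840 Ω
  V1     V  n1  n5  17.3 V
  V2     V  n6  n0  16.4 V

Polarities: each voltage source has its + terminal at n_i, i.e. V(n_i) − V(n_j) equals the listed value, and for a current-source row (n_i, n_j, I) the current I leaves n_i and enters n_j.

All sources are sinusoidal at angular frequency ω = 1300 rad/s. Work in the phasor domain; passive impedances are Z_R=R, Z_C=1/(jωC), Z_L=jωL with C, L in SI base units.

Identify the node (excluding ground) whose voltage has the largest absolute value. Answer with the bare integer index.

3

MNA unknowns: 6 node voltages V₁..V_6 plus 2 source currents (V1, V2)
R1: Y=0.1022+0.000j on G[1,5]
L1: Y=0.000-0.009544j on G[2,3]
L2: Y=0.000-1.080j on G[0,6]
I1: z[5]−=0.0111, z[3]+=0.0111
I2: z[5]−=0.0727, z[0]+=0.0727
R2: Y=0.02283+0.000j on G[2,5]
R3: Y=0.005236+0.000j on G[6,2]
R4: Y=0.003175+0.000j on G[0,3]
R5: Y=0.3891+0.000j on G[1,6]
R6: Y=0.09434+0.000j on G[4,5]
I3: z[4]−=0.372, z[3]+=0.372
R7: Y=0.005181+0.000j on G[1,2]
R8: Y=0.001190+0.000j on G[0,4]
V1: row V1−V5=17.3, i_V1 at 1,5
V2: row V6−V0=16.4, i_V2 at 6,0
solve → V1=16.08-0.1993j, V2=13.54-2.976j, V3=23.33+29.41j, V4=-5.102-0.1968j, V5=-1.223-0.1993j, V6=16.40+0.000j
aux → i_V1=-1.656+0.06315j, i_V2=-0.1407+17.63j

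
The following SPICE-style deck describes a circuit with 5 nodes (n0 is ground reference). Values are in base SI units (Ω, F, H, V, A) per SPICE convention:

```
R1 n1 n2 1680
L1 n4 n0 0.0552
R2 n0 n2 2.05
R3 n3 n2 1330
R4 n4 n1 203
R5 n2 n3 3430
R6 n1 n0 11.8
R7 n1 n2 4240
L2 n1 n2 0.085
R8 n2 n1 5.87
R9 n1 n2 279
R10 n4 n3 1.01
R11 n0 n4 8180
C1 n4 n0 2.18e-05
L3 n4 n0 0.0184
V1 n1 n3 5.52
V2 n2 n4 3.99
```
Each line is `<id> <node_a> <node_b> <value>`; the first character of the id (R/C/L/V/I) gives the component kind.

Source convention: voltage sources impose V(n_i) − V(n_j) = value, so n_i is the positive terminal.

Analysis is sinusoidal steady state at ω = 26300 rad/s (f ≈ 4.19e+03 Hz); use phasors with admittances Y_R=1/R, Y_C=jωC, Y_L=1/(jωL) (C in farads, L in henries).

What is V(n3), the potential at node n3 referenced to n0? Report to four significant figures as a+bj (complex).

-2.535+1.944j V

Apply KCL at each of the 4 non-ground nodes and solve the resulting linear system.
Node n1: branches {R1, R4, R6, R7, L2, R8, R9, V1} → V_1 = 2.985+1.944j
Node n2: branches {R1, R2, R3, R5, R7, L2, R8, R9, V2} → V_2 = 1.919+2.084j
Node n3: branches {R3, R5, R10, V1} → V_3 = -2.535+1.944j
Node n4: branches {L1, R4, R10, R11, C1, L3, V2} → V_4 = -2.071+2.084j
Source currents: i(V1)=-0.4641-0.1390j, i(V2)=-0.7547-1.042j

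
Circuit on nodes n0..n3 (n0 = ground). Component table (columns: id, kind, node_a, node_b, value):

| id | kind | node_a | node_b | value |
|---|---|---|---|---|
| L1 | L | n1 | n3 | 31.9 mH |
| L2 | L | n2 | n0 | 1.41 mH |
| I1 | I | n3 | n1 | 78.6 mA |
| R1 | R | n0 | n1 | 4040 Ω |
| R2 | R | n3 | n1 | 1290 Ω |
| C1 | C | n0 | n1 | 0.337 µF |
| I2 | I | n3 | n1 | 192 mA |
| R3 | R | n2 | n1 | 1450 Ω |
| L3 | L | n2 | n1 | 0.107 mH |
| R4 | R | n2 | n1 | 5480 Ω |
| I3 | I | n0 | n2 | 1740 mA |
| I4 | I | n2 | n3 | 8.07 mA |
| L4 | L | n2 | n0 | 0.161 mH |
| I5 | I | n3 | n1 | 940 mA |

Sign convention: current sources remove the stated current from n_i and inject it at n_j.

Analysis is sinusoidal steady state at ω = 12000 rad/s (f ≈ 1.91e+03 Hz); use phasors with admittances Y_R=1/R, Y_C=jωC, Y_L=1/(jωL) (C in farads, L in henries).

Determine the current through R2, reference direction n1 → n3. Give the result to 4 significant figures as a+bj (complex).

Element admittances at ω=12000 rad/s:
  Y(L1) = 0.000-0.002612j S between n1,n3
  Y(L2) = 0.000-0.05910j S between n2,n0
  I1: injects 0.0786 A into n1 (from n3)
  Y(R1) = 0.0002475+0.000j S between n0,n1
  Y(R2) = 0.0007752+0.000j S between n3,n1
  Y(C1) = 0.000+0.004044j S between n0,n1
  I2: injects 0.192 A into n1 (from n3)
  Y(R3) = 0.0006897+0.000j S between n2,n1
  Y(L3) = 0.000-0.7788j S between n2,n1
  Y(R4) = 0.0001825+0.000j S between n2,n1
  I3: injects 1.74 A into n2 (from n0)
  I4: injects 0.00807 A into n3 (from n2)
  Y(L4) = 0.000-0.5176j S between n2,n0
  I5: injects 0.94 A into n1 (from n3)
Assemble and solve the 3×3 MNA system:
  V(n1)=0.002348+3.065j  V(n2)=0.001332+3.039j  V(n3)=-125.5-420.0j

0.09732+0.3280j A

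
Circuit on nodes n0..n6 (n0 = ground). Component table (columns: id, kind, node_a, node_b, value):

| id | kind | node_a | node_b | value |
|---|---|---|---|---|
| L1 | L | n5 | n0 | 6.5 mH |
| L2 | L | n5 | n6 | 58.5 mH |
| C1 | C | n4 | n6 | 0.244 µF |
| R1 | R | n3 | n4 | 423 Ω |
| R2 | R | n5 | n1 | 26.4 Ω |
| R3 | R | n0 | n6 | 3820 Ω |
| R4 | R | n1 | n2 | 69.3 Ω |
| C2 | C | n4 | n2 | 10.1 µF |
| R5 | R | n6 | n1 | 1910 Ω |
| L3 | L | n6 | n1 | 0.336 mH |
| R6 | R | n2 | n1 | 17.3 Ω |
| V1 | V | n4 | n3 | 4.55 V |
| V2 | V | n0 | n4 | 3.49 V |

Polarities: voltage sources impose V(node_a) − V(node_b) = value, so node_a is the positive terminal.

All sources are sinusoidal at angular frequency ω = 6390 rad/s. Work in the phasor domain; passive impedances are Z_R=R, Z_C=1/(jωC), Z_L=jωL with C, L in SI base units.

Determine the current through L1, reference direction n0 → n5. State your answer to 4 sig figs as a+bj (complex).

0.05868-0.04138j A

MNA unknowns: 6 node voltages V₁..V_6 plus 2 source currents (V1, V2)
L1: Y=0.000-0.02408j on G[5,0]
L2: Y=0.000-0.002675j on G[5,6]
C1: Y=0.000+0.001559j on G[4,6]
R1: Y=0.002364+0.000j on G[3,4]
R2: Y=0.03788+0.000j on G[5,1]
R3: Y=0.0002618+0.000j on G[0,6]
R4: Y=0.01443+0.000j on G[1,2]
C2: Y=0.000+0.06454j on G[4,2]
R5: Y=0.0005236+0.000j on G[6,1]
L3: Y=0.000-0.4658j on G[6,1]
R6: Y=0.05780+0.000j on G[2,1]
V1: row V4−V3=4.55, i_V1 at 4,3
V2: row V0−V4=3.49, i_V2 at 0,4
solve → V1=-3.336-1.458j, V2=-4.129-0.8873j, V3=-8.040+0.000j, V4=-3.490+0.000j, V5=-1.719-2.437j, V6=-3.327-1.467j
aux → i_V1=-0.01076+0.000j, i_V2=-0.05955+0.04100j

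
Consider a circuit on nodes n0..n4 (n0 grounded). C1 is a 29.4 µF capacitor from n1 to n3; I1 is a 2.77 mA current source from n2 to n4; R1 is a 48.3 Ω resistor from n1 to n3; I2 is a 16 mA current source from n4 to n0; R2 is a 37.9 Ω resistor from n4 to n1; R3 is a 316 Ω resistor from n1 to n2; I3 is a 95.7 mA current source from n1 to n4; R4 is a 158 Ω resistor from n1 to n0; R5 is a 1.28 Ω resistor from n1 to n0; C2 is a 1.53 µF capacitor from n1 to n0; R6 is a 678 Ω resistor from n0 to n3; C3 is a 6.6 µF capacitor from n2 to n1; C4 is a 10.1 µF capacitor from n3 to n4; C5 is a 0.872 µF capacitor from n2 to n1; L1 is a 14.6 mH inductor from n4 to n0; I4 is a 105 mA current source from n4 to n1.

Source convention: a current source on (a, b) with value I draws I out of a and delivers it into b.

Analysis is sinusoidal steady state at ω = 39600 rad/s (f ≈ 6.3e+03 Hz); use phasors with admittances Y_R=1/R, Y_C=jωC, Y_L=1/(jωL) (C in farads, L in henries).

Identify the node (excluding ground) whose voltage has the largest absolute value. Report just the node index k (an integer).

4

Element admittances at ω=39600 rad/s:
  Y(C1) = 0.000+1.164j S between n1,n3
  I1: injects 0.00277 A into n4 (from n2)
  Y(R1) = 0.02070+0.000j S between n1,n3
  I2: injects 0.016 A into n0 (from n4)
  Y(R2) = 0.02639+0.000j S between n4,n1
  Y(R3) = 0.003165+0.000j S between n1,n2
  I3: injects 0.0957 A into n4 (from n1)
  Y(R4) = 0.006329+0.000j S between n1,n0
  Y(R5) = 0.7812+0.000j S between n1,n0
  Y(C2) = 0.000+0.06059j S between n1,n0
  Y(R6) = 0.001475+0.000j S between n0,n3
  Y(C3) = 0.000+0.2614j S between n2,n1
  Y(C4) = 0.000+0.4000j S between n3,n4
  Y(C5) = 0.000+0.03453j S between n2,n1
  Y(L1) = 0.000-0.001730j S between n4,n0
  I4: injects 0.105 A into n1 (from n4)
Assemble and solve the 4×4 MNA system:
  V(n1)=-0.02033+0.001465j  V(n2)=-0.02043+0.01083j  V(n3)=-0.02245+0.02070j  V(n4)=-0.02754+0.07689j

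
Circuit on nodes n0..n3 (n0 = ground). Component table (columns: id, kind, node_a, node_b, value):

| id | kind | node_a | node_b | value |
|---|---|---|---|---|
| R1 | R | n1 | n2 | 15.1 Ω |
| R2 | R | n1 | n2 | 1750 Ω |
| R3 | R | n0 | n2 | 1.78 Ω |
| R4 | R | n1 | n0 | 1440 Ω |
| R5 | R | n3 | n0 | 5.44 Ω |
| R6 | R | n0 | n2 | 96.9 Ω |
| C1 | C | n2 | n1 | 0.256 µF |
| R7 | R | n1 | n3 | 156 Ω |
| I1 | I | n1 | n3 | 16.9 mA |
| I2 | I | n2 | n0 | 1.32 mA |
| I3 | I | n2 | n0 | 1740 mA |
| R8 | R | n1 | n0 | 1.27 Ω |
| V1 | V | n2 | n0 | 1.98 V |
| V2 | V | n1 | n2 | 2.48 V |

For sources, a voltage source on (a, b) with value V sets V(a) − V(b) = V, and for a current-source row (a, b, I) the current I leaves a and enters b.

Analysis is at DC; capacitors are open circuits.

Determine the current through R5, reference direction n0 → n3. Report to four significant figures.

Element admittances at DC:
  Y(R1) = 0.06623 S between n1,n2
  Y(R2) = 0.0005714 S between n1,n2
  Y(R3) = 0.5618 S between n0,n2
  Y(R4) = 0.0006944 S between n1,n0
  Y(R5) = 0.1838 S between n3,n0
  Y(R6) = 0.01032 S between n0,n2
  Y(C1) = 0.000 S between n2,n1
  Y(R7) = 0.006410 S between n1,n3
  I1: injects 0.0169 A into n3 (from n1)
  I2: injects 0.00132 A into n0 (from n2)
  I3: injects 1.74 A into n0 (from n2)
  Y(R8) = 0.7874 S between n1,n0
  V1: constraint V(n2)−V(n0) = 1.98
  V2: constraint V(n1)−V(n2) = 2.48
Assemble and solve the 5×5 MNA system:
  V(n1)=4.460  V(n2)=1.980  V(n3)=0.2391
  i(V1)=-6.433  i(V2)=-3.725

-0.04396 A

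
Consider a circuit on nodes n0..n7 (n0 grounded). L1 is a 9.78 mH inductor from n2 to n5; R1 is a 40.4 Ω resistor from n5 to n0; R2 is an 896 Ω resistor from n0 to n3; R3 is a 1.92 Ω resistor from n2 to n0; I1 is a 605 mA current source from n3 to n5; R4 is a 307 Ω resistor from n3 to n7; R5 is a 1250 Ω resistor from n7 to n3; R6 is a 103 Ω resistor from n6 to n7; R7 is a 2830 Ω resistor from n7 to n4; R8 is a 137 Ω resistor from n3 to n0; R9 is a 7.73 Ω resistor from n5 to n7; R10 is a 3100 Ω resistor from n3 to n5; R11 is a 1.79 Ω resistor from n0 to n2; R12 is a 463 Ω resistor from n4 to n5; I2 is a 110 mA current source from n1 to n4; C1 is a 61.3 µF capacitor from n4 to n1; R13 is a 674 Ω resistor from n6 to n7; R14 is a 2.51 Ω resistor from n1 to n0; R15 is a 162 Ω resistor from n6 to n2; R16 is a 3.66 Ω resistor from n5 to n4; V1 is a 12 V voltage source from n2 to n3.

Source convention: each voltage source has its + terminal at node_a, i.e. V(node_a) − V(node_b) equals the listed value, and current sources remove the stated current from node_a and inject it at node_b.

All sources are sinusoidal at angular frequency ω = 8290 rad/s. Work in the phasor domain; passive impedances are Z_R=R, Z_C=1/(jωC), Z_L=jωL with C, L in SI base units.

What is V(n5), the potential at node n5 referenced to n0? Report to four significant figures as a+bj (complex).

Element admittances at ω=8290 rad/s:
  Y(L1) = 0.000-0.01233j S between n2,n5
  Y(R1) = 0.02475+0.000j S between n5,n0
  Y(R2) = 0.001116+0.000j S between n0,n3
  Y(R3) = 0.5208+0.000j S between n2,n0
  I1: injects 0.605 A into n5 (from n3)
  Y(R4) = 0.003257+0.000j S between n3,n7
  Y(R5) = 0.0008000+0.000j S between n7,n3
  Y(R6) = 0.009709+0.000j S between n6,n7
  Y(R7) = 0.0003534+0.000j S between n7,n4
  Y(R8) = 0.007299+0.000j S between n3,n0
  Y(R9) = 0.1294+0.000j S between n5,n7
  Y(R10) = 0.0003226+0.000j S between n3,n5
  Y(R11) = 0.5587+0.000j S between n0,n2
  Y(R12) = 0.002160+0.000j S between n4,n5
  I2: injects 0.11 A into n4 (from n1)
  Y(C1) = 0.000+0.5082j S between n4,n1
  Y(R13) = 0.001484+0.000j S between n6,n7
  Y(R14) = 0.3984+0.000j S between n1,n0
  Y(R15) = 0.006173+0.000j S between n6,n2
  Y(R16) = 0.2732+0.000j S between n5,n4
  V1: constraint V(n2)−V(n3) = 12
Assemble and solve the 8×8 MNA system:
  V(n1)=1.164+0.1634j  V(n2)=-0.4009-0.04324j  V(n3)=-12.40-0.04324j  V(n4)=1.292-0.9653j  V(n5)=2.973-0.7293j  V(n6)=1.417-0.4600j  V(n7)=2.419-0.6899j
  i(V1)=0.4356+0.002481j

2.973-0.7293j V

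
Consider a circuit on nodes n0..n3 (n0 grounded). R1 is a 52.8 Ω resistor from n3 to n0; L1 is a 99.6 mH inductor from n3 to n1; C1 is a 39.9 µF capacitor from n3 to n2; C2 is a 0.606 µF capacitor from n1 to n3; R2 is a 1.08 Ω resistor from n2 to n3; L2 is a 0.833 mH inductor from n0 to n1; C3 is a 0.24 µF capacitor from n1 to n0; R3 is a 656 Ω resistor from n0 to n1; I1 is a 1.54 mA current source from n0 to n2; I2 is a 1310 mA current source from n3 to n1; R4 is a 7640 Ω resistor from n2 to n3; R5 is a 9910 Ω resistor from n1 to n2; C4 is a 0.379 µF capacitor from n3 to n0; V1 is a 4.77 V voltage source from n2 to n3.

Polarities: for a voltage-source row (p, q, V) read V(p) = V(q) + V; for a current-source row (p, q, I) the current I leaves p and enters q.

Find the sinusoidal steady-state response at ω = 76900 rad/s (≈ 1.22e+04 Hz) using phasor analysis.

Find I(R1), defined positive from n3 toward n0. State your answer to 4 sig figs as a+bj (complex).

-0.004221+0.04207j A

Element admittances at ω=76900 rad/s:
  Y(R1) = 0.01894+0.000j S between n3,n0
  Y(L1) = 0.000-0.0001306j S between n3,n1
  Y(C1) = 0.000+3.068j S between n3,n2
  Y(C2) = 0.000+0.04660j S between n1,n3
  Y(R2) = 0.9259+0.000j S between n2,n3
  Y(L2) = 0.000-0.01561j S between n0,n1
  Y(C3) = 0.000+0.01846j S between n1,n0
  Y(R3) = 0.001524+0.000j S between n0,n1
  I1: injects 0.00154 A into n2 (from n0)
  I2: injects 1.31 A into n1 (from n3)
  Y(R4) = 0.0001309+0.000j S between n2,n3
  Y(R5) = 0.0001009+0.000j S between n1,n2
  Y(C4) = 0.000+0.02915j S between n3,n0
  V1: constraint V(n2)−V(n3) = 4.77
Assemble and solve the 4×4 MNA system:
  V(n1)=0.6006-24.46j  V(n2)=4.547+2.221j  V(n3)=-0.2229+2.221j
  i(V1)=-4.416-14.64j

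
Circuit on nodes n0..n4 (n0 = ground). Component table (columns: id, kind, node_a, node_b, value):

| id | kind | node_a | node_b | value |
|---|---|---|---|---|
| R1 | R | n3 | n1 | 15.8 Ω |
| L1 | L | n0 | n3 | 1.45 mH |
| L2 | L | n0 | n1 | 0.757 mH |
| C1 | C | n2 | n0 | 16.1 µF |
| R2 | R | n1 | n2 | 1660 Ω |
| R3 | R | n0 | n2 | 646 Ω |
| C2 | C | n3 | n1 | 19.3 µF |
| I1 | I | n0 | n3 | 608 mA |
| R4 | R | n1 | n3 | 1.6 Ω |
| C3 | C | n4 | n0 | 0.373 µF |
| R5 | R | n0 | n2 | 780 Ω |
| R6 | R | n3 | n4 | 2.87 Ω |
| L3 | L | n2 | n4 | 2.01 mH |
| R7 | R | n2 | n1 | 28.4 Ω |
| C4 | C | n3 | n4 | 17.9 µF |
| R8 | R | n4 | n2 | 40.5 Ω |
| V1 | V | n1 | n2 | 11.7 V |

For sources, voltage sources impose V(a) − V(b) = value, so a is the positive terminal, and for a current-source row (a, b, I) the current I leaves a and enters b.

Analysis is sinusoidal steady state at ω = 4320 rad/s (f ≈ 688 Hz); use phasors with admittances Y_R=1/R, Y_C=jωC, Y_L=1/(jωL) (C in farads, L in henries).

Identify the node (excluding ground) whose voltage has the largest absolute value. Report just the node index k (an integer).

MNA unknowns: 4 node voltages V₁..V_4 plus 1 source current (V1)
R1: Y=0.06329+0.000j on G[3,1]
L1: Y=0.000-0.1596j on G[0,3]
L2: Y=0.000-0.3058j on G[0,1]
C1: Y=0.000+0.06955j on G[2,0]
R2: Y=0.0006024+0.000j on G[1,2]
R3: Y=0.001548+0.000j on G[0,2]
C2: Y=0.000+0.08338j on G[3,1]
I1: z[0]−=0.608, z[3]+=0.608
R4: Y=0.6250+0.000j on G[1,3]
C3: Y=0.000+0.001611j on G[4,0]
R5: Y=0.001282+0.000j on G[0,2]
R6: Y=0.3484+0.000j on G[3,4]
L3: Y=0.000-0.1152j on G[2,4]
R7: Y=0.03521+0.000j on G[2,1]
C4: Y=0.000+0.07733j on G[3,4]
R8: Y=0.02469+0.000j on G[4,2]
V1: row V1−V2=11.7, i_V1 at 1,2
solve → V1=-1.833+1.250j, V2=-13.53+1.250j, V3=-2.401+2.254j, V4=-3.753+5.503j
aux → i_V1=-1.276+0.08359j

2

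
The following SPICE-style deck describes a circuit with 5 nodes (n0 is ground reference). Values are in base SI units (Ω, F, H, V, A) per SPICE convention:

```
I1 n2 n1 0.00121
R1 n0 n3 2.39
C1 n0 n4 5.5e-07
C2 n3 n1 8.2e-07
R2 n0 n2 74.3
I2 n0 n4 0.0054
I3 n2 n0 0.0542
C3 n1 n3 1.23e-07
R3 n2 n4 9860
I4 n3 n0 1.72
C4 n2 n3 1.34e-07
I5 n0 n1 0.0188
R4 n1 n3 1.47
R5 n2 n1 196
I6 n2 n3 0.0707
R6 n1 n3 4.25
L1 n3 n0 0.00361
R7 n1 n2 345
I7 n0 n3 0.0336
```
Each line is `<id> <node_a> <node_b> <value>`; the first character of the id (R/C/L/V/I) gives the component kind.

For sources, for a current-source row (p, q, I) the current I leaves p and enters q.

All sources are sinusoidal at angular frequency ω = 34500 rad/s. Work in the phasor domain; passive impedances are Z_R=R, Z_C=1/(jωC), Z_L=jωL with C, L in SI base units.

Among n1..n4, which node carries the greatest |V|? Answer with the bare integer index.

MNA unknowns: 4 node voltages V₁..V_4
I1: z[2]−=0.00121, z[1]+=0.00121
R1: Y=0.4184+0.000j on G[0,3]
C1: Y=0.000+0.01898j on G[0,4]
C2: Y=0.000+0.02829j on G[3,1]
R2: Y=0.01346+0.000j on G[0,2]
I2: z[0]−=0.0054, z[4]+=0.0054
I3: z[2]−=0.0542, z[0]+=0.0542
C3: Y=0.000+0.004243j on G[1,3]
R3: Y=0.0001014+0.000j on G[2,4]
I4: z[3]−=1.72, z[0]+=1.72
C4: Y=0.000+0.004623j on G[2,3]
I5: z[0]−=0.0188, z[1]+=0.0188
R4: Y=0.6803+0.000j on G[1,3]
R5: Y=0.005102+0.000j on G[2,1]
I6: z[2]−=0.0707, z[3]+=0.0707
R6: Y=0.2353+0.000j on G[1,3]
L1: Y=0.000-0.008029j on G[3,0]
R7: Y=0.002899+0.000j on G[1,2]
I7: z[0]−=0.0336, z[3]+=0.0336
solve → V1=-3.888-0.08923j, V2=-7.129+0.6620j, V3=-3.882-0.09601j, V4=0.004855-0.2465j

2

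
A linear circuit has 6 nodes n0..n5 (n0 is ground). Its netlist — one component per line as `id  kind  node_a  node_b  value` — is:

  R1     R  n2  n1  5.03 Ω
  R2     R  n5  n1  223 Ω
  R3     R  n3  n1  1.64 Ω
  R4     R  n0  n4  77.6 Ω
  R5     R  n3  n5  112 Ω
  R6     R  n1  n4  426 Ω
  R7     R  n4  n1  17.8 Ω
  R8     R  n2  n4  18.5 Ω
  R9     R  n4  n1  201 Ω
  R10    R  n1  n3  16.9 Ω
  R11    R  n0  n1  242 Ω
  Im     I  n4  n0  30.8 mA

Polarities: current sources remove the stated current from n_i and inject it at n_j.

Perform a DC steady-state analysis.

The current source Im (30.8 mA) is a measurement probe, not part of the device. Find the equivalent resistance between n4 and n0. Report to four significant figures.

R_eq = 59.30 Ω

Element admittances at DC:
  Y(R1) = 0.1988 S between n2,n1
  Y(R2) = 0.004484 S between n5,n1
  Y(R3) = 0.6098 S between n3,n1
  Y(R4) = 0.01289 S between n0,n4
  Y(R5) = 0.008929 S between n3,n5
  Y(R6) = 0.002347 S between n1,n4
  Y(R7) = 0.05618 S between n4,n1
  Y(R8) = 0.05405 S between n2,n4
  Y(R9) = 0.004975 S between n4,n1
  Y(R10) = 0.05917 S between n1,n3
  Y(R11) = 0.004132 S between n0,n1
  Im: injects 0.0308 A into n0 (from n4)
Assemble and solve the 5×5 MNA system:
  V(n1)=-1.758  V(n2)=-1.773  V(n3)=-1.758  V(n4)=-1.826  V(n5)=-1.758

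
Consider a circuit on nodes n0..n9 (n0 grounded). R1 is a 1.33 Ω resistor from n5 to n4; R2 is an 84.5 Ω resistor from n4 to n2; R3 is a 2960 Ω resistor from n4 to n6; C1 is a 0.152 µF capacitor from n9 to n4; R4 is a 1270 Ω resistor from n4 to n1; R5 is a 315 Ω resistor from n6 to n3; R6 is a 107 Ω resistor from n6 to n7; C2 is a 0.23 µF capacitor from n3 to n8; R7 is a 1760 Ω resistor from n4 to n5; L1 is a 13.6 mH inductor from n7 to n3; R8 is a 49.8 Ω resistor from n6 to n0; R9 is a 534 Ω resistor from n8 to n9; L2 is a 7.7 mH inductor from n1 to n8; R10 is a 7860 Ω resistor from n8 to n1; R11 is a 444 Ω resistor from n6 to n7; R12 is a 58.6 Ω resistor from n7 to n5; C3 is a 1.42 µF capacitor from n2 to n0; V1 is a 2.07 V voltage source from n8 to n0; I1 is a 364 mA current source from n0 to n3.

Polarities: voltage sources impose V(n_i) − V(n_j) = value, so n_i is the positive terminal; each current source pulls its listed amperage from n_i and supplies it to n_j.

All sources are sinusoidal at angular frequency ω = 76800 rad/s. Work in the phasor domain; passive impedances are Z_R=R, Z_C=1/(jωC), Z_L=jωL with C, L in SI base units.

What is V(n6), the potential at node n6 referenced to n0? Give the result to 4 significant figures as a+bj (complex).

0.2978-2.469j V

Apply KCL at each of the 9 non-ground nodes and solve the resulting linear system.
Node n1: branches {R4, L2, R10} → V_1 = 1.979-1.016j
Node n2: branches {R2, C3} → V_2 = -0.1081+0.01206j
Node n3: branches {R5, C2, L1, I1} → V_3 = 5.682-20.66j
Node n4: branches {R1, R2, R3, C1, R4, R7} → V_4 = -0.2192-0.9843j
Node n5: branches {R1, R7, R12} → V_5 = -0.2287-1.003j
Node n6: branches {R3, R5, R6, R8, R11} → V_6 = 0.2978-2.469j
Node n7: branches {R6, L1, R11, R12} → V_7 = -0.6454-1.807j
Node n8: branches {C2, R9, L2, R10, V1} → V_8 = 2.070+0.000j
Node n9: branches {C1, R9} → V_9 = -0.007863-1.318j
Source currents: i(V1)=0.3593+0.06137j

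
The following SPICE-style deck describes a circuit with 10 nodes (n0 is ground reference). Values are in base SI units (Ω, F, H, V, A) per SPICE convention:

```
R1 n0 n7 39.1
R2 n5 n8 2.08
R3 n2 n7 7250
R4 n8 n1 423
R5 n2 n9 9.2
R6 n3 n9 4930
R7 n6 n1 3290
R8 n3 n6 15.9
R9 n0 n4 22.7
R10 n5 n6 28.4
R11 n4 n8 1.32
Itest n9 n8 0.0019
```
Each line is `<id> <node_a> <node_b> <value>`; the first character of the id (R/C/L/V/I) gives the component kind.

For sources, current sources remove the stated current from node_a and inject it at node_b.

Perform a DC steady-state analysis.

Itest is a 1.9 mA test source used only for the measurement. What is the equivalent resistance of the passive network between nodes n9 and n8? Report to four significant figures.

R_eq = 2963. Ω

MNA unknowns: 9 node voltages V₁..V_9
R1: Y=0.02558 on G[0,7]
R2: Y=0.4808 on G[5,8]
R3: Y=0.0001379 on G[2,7]
R4: Y=0.002364 on G[8,1]
R5: Y=0.1087 on G[2,9]
R6: Y=0.0002028 on G[3,9]
R7: Y=0.0003040 on G[6,1]
R8: Y=0.06289 on G[3,6]
R9: Y=0.04405 on G[0,4]
R10: Y=0.03521 on G[5,6]
R11: Y=0.7576 on G[4,8]
Itest: z[9]−=0.0019, z[8]+=0.0019
solve → V1=0.01457, V2=-5.604, V3=-0.03372, V4=0.01745, V5=0.01613, V6=-0.01573, V7=-0.03006, V8=0.01847, V9=-5.611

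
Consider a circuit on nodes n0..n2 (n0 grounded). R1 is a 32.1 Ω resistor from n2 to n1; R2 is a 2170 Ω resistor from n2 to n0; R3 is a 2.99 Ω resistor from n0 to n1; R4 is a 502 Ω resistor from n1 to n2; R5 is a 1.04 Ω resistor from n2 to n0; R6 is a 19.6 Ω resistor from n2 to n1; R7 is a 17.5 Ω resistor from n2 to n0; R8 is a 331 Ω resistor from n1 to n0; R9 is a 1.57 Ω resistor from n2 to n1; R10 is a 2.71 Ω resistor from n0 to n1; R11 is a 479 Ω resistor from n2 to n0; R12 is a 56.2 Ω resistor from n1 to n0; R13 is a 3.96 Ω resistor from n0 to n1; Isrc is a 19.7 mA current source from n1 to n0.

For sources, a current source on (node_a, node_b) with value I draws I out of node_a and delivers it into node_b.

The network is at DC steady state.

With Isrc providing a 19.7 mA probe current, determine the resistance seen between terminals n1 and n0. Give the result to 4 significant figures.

Element admittances at DC:
  Y(R1) = 0.03115 S between n2,n1
  Y(R2) = 0.0004608 S between n2,n0
  Y(R3) = 0.3344 S between n0,n1
  Y(R4) = 0.001992 S between n1,n2
  Y(R5) = 0.9615 S between n2,n0
  Y(R6) = 0.05102 S between n2,n1
  Y(R7) = 0.05714 S between n2,n0
  Y(R8) = 0.003021 S between n1,n0
  Y(R9) = 0.6369 S between n2,n1
  Y(R10) = 0.3690 S between n0,n1
  Y(R11) = 0.002088 S between n2,n0
  Y(R12) = 0.01779 S between n1,n0
  Y(R13) = 0.2525 S between n0,n1
  Isrc: injects 0.0197 A into n0 (from n1)
Assemble and solve the 2×2 MNA system:
  V(n1)=-0.01408  V(n2)=-0.005826

R_eq = 0.7146 Ω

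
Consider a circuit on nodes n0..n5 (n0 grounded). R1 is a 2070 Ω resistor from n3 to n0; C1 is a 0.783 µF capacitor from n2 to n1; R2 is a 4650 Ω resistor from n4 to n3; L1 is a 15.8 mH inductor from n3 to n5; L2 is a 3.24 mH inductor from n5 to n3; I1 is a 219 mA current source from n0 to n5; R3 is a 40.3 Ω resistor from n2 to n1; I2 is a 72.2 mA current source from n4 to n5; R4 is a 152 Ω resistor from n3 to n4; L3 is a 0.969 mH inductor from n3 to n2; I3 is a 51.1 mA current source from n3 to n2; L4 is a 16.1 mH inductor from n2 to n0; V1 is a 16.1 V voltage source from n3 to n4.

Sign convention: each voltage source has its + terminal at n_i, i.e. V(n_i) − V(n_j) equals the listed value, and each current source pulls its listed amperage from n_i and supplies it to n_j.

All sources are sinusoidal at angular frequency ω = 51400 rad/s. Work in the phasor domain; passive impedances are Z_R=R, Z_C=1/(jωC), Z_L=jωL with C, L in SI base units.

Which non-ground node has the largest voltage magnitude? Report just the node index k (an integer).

Element admittances at ω=51400 rad/s:
  Y(R1) = 0.0004831+0.000j S between n3,n0
  Y(C1) = 0.000+0.04025j S between n2,n1
  Y(R2) = 0.0002151+0.000j S between n4,n3
  Y(L1) = 0.000-0.001231j S between n3,n5
  Y(L2) = 0.000-0.006005j S between n5,n3
  I1: injects 0.219 A into n5 (from n0)
  Y(R3) = 0.02481+0.000j S between n2,n1
  I2: injects 0.0722 A into n5 (from n4)
  Y(R4) = 0.006579+0.000j S between n3,n4
  Y(L3) = 0.000-0.02008j S between n3,n2
  I3: injects 0.0511 A into n2 (from n3)
  Y(L4) = 0.000-0.001208j S between n2,n0
  V1: constraint V(n3)−V(n4) = 16.1
Assemble and solve the 6×6 MNA system:
  V(n1)=64.25+154.0j  V(n2)=64.25+154.0j  V(n3)=68.12+160.7j  V(n4)=52.02+160.7j  V(n5)=68.12+201.0j
  i(V1)=-0.03718+0.000j

5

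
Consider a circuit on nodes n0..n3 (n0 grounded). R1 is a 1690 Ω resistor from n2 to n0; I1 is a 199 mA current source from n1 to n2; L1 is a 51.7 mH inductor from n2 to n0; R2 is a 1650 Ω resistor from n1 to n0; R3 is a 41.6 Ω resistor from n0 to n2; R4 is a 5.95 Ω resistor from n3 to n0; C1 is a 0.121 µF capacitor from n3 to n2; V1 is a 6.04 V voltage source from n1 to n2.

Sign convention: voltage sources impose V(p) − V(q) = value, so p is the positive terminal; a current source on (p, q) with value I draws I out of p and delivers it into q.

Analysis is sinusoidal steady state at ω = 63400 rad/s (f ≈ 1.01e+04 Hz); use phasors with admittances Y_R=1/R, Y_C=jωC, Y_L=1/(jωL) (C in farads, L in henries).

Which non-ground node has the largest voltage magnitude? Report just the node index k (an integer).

1

Element admittances at ω=63400 rad/s:
  Y(R1) = 0.0005917+0.000j S between n2,n0
  I1: injects 0.199 A into n2 (from n1)
  Y(L1) = 0.000-0.0003051j S between n2,n0
  Y(R2) = 0.0006061+0.000j S between n1,n0
  Y(R3) = 0.02404+0.000j S between n0,n2
  Y(R4) = 0.1681+0.000j S between n3,n0
  Y(C1) = 0.000+0.007671j S between n3,n2
  V1: constraint V(n1)−V(n2) = 6.04
Assemble and solve the 4×4 MNA system:
  V(n1)=5.908+0.03797j  V(n2)=-0.1322+0.03797j  V(n3)=-0.002004-0.005941j
  i(V1)=-0.2026-2.301e-05j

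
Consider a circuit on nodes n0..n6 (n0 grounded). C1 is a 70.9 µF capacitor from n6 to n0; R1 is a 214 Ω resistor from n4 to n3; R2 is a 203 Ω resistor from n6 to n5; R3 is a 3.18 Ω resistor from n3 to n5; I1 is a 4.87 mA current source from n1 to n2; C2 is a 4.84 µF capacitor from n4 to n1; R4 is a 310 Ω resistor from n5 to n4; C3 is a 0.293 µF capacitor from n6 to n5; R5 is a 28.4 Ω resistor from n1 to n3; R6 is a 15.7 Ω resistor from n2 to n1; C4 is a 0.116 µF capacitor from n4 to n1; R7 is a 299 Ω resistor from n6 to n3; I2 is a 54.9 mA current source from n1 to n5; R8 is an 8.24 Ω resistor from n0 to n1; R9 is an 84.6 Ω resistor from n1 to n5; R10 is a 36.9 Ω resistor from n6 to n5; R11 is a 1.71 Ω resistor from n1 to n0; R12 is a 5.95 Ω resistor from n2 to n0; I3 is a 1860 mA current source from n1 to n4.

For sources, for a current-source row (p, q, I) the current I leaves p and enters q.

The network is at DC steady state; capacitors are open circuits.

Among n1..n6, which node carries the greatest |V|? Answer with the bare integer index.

MNA unknowns: 6 node voltages V₁..V_6
C1: Y=0.000 on G[6,0]
R1: Y=0.004673 on G[4,3]
R2: Y=0.004926 on G[6,5]
R3: Y=0.3145 on G[3,5]
I1: z[1]−=0.00487, z[2]+=0.00487
C2: Y=0.000 on G[4,1]
R4: Y=0.003226 on G[5,4]
C3: Y=0.000 on G[6,5]
R5: Y=0.03521 on G[1,3]
R6: Y=0.06369 on G[2,1]
C4: Y=0.000 on G[4,1]
R7: Y=0.003344 on G[6,3]
I2: z[1]−=0.0549, z[5]+=0.0549
R8: Y=0.1214 on G[0,1]
R9: Y=0.01182 on G[1,5]
R10: Y=0.02710 on G[6,5]
R11: Y=0.5848 on G[1,0]
R12: Y=0.1681 on G[2,0]
I3: z[1]−=1.86, z[4]+=1.86
solve → V1=-0.004694, V2=0.01972, V3=40.46, V4=276.4, V5=41.47, V6=41.37

4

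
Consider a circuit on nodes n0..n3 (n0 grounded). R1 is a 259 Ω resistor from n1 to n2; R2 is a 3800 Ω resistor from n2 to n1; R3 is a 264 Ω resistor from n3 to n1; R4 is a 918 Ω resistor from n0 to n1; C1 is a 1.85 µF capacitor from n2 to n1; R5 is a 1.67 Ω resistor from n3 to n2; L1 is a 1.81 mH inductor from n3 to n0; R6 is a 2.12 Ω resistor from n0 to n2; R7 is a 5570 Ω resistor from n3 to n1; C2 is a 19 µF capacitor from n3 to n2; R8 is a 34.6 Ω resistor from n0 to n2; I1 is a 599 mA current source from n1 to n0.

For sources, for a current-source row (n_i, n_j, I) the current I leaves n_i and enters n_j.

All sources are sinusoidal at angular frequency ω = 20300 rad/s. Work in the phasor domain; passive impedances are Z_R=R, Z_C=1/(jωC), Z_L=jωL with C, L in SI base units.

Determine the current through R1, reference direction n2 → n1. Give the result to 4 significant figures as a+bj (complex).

0.01415-0.05799j A

MNA unknowns: 3 node voltages V₁..V_3
R1: Y=0.003861+0.000j on G[1,2]
R2: Y=0.0002632+0.000j on G[2,1]
R3: Y=0.003788+0.000j on G[3,1]
R4: Y=0.001089+0.000j on G[0,1]
C1: Y=0.000+0.03755j on G[2,1]
R5: Y=0.5988+0.000j on G[3,2]
L1: Y=0.000-0.02722j on G[3,0]
R6: Y=0.4717+0.000j on G[0,2]
R7: Y=0.0001795+0.000j on G[3,1]
C2: Y=0.000+0.3857j on G[3,2]
R8: Y=0.02890+0.000j on G[0,2]
I1: z[1]−=0.599, z[0]+=0.599
solve → V1=-4.847+14.92j, V2=-1.183-0.09650j, V3=-1.178-0.05425j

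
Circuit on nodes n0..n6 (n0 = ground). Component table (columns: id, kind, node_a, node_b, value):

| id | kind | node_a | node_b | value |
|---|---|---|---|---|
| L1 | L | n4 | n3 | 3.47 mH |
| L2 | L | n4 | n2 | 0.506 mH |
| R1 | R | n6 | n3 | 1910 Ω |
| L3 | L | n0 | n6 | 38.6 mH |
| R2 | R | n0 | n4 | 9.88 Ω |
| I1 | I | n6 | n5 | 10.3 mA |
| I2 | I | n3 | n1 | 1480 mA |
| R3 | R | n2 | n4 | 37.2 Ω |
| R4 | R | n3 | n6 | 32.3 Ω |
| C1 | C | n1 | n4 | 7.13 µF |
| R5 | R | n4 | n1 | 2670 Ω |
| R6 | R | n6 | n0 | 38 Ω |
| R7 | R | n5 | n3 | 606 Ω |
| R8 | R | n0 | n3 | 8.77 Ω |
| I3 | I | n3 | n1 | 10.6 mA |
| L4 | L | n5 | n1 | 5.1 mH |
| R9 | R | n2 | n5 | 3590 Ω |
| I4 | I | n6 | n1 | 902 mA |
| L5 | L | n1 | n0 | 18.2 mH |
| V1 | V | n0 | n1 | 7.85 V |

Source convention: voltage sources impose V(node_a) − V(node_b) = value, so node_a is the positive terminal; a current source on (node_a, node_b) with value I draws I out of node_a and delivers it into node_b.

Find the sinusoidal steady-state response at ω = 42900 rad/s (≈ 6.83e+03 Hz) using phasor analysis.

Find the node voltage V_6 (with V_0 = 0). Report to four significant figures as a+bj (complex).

-24.21-0.5314j V

Apply KCL at each of the 6 non-ground nodes and solve the resulting linear system.
Node n1: branches {I2, C1, R5, I3, L4, I4, L5, V1} → V_1 = -7.850+0.000j
Node n2: branches {L2, R3, R9} → V_2 = -6.900-2.317j
Node n3: branches {L1, R1, I2, R4, R7, R8, I3} → V_3 = -15.48-0.5112j
Node n4: branches {L1, L2, R2, R3, C1, R5} → V_4 = -6.890-2.318j
Node n5: branches {I1, R7, L4, R9} → V_5 = -7.732-0.4923j
Node n6: branches {R1, L3, I1, R4, R6, I4} → V_6 = -24.21-0.5314j
Source currents: i(V1)=-3.100-0.2822j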